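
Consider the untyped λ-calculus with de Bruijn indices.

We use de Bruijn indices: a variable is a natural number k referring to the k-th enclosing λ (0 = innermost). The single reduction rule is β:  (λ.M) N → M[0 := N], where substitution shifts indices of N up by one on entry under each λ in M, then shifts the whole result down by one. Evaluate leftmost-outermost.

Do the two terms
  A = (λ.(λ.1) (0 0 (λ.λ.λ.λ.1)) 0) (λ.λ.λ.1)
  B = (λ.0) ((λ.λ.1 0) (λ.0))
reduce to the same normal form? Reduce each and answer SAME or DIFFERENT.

Answer: DIFFERENT — A ⇓ λ.λ.1, B ⇓ λ.0

Reduction:
Term A:
  start: (λ.(λ.1) (0 0 (λ.λ.λ.λ.1)) 0) (λ.λ.λ.1)
  [1] (λ.λ.λ.λ.1) ((λ.λ.λ.1) (λ.λ.λ.1) (λ.λ.λ.λ.1)) (λ.λ.λ.1)
  [2] (λ.λ.λ.1) (λ.λ.λ.1)
  [3] λ.λ.1

Term B:
  start: (λ.0) ((λ.λ.1 0) (λ.0))
  [1] (λ.λ.1 0) (λ.0)
  [2] λ.(λ.0) 0
  [3] λ.0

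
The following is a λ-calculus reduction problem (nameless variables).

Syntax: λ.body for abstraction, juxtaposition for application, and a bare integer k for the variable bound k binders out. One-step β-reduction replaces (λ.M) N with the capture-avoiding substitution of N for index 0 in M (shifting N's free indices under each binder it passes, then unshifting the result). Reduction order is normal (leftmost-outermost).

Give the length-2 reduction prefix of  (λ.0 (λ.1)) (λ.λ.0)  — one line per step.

Answer: after 2 steps: λ.0

Working:
  start: (λ.0 (λ.1)) (λ.λ.0)
  step 1: (λ.λ.0) (λ.λ.λ.0)
  step 2: λ.0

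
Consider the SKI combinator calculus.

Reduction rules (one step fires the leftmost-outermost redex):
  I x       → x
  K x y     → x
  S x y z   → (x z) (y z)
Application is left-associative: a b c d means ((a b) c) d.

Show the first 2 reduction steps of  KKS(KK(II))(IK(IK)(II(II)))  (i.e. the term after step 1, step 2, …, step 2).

  start: KKS(KK(II))(IK(IK)(II(II)))
  →1  K(KK(II))(IK(IK)(II(II)))
  →2  KK(II)

Answer: after 2 steps: KK(II)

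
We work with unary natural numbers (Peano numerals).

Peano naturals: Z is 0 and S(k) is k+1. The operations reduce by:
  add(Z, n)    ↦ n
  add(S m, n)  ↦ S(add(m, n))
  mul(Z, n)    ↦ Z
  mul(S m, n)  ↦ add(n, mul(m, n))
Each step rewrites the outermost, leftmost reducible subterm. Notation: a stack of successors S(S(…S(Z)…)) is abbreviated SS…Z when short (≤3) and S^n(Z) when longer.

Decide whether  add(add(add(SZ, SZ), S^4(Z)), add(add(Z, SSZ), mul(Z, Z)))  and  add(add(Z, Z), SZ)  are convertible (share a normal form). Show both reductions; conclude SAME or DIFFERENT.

Answer: DIFFERENT — A ⇓ S^8(Z), B ⇓ SZ

Working:
Term A:
  start: add(add(add(SZ, SZ), S^4(Z)), add(add(Z, SSZ), mul(Z, Z)))
  [1] add(add(S(add(Z, SZ)), S^4(Z)), add(add(Z, SSZ), mul(Z, Z)))
  [2] add(S(add(add(Z, SZ), S^4(Z))), add(add(Z, SSZ), mul(Z, Z)))
  [3] S(add(add(add(Z, SZ), S^4(Z)), add(add(Z, SSZ), mul(Z, Z))))
  [4] S(add(add(SZ, S^4(Z)), add(add(Z, SSZ), mul(Z, Z))))
  [5] S(add(S(add(Z, S^4(Z))), add(add(Z, SSZ), mul(Z, Z))))
  [6] S(S(add(add(Z, S^4(Z)), add(add(Z, SSZ), mul(Z, Z)))))
  [7] S(S(add(S^4(Z), add(add(Z, SSZ), mul(Z, Z)))))
  [8] S(S(S(add(SSSZ, add(add(Z, SSZ), mul(Z, Z))))))
  [9] S(S(S(S(add(SSZ, add(add(Z, SSZ), mul(Z, Z)))))))
  [10] S(S(S(S(S(add(SZ, add(add(Z, SSZ), mul(Z, Z))))))))
  [11] S(S(S(S(S(S(add(Z, add(add(Z, SSZ), mul(Z, Z)))))))))
  [12] S(S(S(S(S(S(add(add(Z, SSZ), mul(Z, Z))))))))
  [13] S(S(S(S(S(S(add(SSZ, mul(Z, Z))))))))
  [14] S(S(S(S(S(S(S(add(SZ, mul(Z, Z)))))))))
  [15] S(S(S(S(S(S(S(S(add(Z, mul(Z, Z))))))))))
  [16] S(S(S(S(S(S(S(S(mul(Z, Z)))))))))
  [17] S^8(Z)

Term B:
  start: add(add(Z, Z), SZ)
  [1] add(Z, SZ)
  [2] SZ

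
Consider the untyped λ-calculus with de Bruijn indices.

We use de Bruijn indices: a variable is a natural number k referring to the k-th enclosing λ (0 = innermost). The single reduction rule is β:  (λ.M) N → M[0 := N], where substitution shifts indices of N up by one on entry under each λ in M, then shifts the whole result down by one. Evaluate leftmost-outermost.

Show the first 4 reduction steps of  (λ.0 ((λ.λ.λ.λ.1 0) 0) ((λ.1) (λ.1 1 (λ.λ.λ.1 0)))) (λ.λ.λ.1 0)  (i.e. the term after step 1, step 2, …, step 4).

Answer: after 4 steps: λ.(λ.λ.λ.1 0) 0

Working:
  start: (λ.0 ((λ.λ.λ.λ.1 0) 0) ((λ.1) (λ.1 1 (λ.λ.λ.1 0)))) (λ.λ.λ.1 0)
  step 1: (λ.λ.λ.1 0) ((λ.λ.λ.λ.1 0) (λ.λ.λ.1 0)) ((λ.λ.λ.λ.1 0) (λ.(λ.λ.λ.1 0) (λ.λ.λ.1 0) (λ.λ.λ.1 0)))
  step 2: (λ.λ.1 0) ((λ.λ.λ.λ.1 0) (λ.(λ.λ.λ.1 0) (λ.λ.λ.1 0) (λ.λ.λ.1 0)))
  step 3: λ.(λ.λ.λ.λ.1 0) (λ.(λ.λ.λ.1 0) (λ.λ.λ.1 0) (λ.λ.λ.1 0)) 0
  step 4: λ.(λ.λ.λ.1 0) 0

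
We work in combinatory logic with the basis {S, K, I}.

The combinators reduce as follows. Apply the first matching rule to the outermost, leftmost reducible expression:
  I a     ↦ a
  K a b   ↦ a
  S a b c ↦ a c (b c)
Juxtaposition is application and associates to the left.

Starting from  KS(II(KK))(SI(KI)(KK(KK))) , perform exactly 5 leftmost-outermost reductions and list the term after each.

Answer: after 5 steps: S(KI)

Working:
  start: KS(II(KK))(SI(KI)(KK(KK)))
  [1] S(SI(KI)(KK(KK)))
  [2] S(I(KK(KK))(KI(KK(KK))))
  [3] S(KK(KK)(KI(KK(KK))))
  [4] S(K(KI(KK(KK))))
  [5] S(KI)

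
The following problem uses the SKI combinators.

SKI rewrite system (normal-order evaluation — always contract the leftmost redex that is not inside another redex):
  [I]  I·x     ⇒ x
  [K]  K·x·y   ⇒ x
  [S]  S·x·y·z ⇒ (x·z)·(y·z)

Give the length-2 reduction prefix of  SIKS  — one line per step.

Answer: after 2 steps: S(KS)

Working:
  start: SIKS
  [1] IS(KS)
  [2] S(KS)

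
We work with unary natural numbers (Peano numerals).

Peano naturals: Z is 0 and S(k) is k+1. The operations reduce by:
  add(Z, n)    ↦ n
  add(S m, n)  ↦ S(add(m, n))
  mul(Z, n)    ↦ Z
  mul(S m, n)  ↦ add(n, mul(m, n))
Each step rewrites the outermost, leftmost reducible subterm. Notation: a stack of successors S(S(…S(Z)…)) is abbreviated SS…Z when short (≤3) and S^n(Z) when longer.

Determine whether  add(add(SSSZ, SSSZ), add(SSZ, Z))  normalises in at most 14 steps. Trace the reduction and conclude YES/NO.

  start: add(add(SSSZ, SSSZ), add(SSZ, Z))
  step 1: add(S(add(SSZ, SSSZ)), add(SSZ, Z))
  step 2: S(add(add(SSZ, SSSZ), add(SSZ, Z)))
  step 3: S(add(S(add(SZ, SSSZ)), add(SSZ, Z)))
  step 4: S(S(add(add(SZ, SSSZ), add(SSZ, Z))))
  step 5: S(S(add(S(add(Z, SSSZ)), add(SSZ, Z))))
  step 6: S(S(S(add(add(Z, SSSZ), add(SSZ, Z)))))
  step 7: S(S(S(add(SSSZ, add(SSZ, Z)))))
  step 8: S(S(S(S(add(SSZ, add(SSZ, Z))))))
  step 9: S(S(S(S(S(add(SZ, add(SSZ, Z)))))))
  step 10: S(S(S(S(S(S(add(Z, add(SSZ, Z))))))))
  step 11: S(S(S(S(S(S(add(SSZ, Z)))))))
  step 12: S(S(S(S(S(S(S(add(SZ, Z))))))))
  step 13: S(S(S(S(S(S(S(S(add(Z, Z)))))))))
  step 14: S^8(Z)

Answer: YES — reaches normal form S^8(Z) in 14 ≤ 14 steps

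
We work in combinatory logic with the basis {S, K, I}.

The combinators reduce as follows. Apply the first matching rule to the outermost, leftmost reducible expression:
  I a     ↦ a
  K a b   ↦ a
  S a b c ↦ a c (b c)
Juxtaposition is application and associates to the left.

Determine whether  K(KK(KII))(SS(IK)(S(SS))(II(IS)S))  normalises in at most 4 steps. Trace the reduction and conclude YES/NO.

Answer: YES — reaches normal form K in 2 ≤ 4 steps

Derivation:
  start: K(KK(KII))(SS(IK)(S(SS))(II(IS)S))
  [1] KK(KII)
  [2] K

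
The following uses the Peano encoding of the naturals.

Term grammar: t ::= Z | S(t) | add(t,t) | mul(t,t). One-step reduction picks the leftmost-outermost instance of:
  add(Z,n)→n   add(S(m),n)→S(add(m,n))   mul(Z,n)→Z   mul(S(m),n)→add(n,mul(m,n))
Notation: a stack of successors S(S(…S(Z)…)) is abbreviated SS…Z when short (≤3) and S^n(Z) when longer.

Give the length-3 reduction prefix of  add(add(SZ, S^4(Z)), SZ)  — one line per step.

Answer: after 3 steps: S(add(S^4(Z), SZ))

Working:
  start: add(add(SZ, S^4(Z)), SZ)
  [1] add(S(add(Z, S^4(Z))), SZ)
  [2] S(add(add(Z, S^4(Z)), SZ))
  [3] S(add(S^4(Z), SZ))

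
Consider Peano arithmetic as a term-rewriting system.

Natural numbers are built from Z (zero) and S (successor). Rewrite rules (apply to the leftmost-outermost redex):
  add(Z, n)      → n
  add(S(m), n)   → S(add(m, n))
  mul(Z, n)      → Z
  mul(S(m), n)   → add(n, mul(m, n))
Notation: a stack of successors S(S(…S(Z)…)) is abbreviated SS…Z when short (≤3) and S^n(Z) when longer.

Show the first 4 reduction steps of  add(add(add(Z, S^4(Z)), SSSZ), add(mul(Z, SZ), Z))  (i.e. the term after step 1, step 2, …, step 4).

Answer: after 4 steps: S(add(S(add(SSZ, SSSZ)), add(mul(Z, SZ), Z)))

Working:
  start: add(add(add(Z, S^4(Z)), SSSZ), add(mul(Z, SZ), Z))
  step 1: add(add(S^4(Z), SSSZ), add(mul(Z, SZ), Z))
  step 2: add(S(add(SSSZ, SSSZ)), add(mul(Z, SZ), Z))
  step 3: S(add(add(SSSZ, SSSZ), add(mul(Z, SZ), Z)))
  step 4: S(add(S(add(SSZ, SSSZ)), add(mul(Z, SZ), Z)))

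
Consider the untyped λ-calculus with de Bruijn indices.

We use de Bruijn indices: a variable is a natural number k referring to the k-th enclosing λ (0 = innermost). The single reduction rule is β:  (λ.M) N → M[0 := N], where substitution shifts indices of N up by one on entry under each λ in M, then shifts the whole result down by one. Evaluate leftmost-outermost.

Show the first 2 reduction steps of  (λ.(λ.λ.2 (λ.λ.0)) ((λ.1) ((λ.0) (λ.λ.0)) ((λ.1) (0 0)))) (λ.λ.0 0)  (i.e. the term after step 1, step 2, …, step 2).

Answer: after 2 steps: λ.(λ.λ.0 0) (λ.λ.0)

Working:
  start: (λ.(λ.λ.2 (λ.λ.0)) ((λ.1) ((λ.0) (λ.λ.0)) ((λ.1) (0 0)))) (λ.λ.0 0)
  →1  (λ.λ.(λ.λ.0 0) (λ.λ.0)) ((λ.λ.λ.0 0) ((λ.0) (λ.λ.0)) ((λ.λ.λ.0 0) ((λ.λ.0 0) (λ.λ.0 0))))
  →2  λ.(λ.λ.0 0) (λ.λ.0)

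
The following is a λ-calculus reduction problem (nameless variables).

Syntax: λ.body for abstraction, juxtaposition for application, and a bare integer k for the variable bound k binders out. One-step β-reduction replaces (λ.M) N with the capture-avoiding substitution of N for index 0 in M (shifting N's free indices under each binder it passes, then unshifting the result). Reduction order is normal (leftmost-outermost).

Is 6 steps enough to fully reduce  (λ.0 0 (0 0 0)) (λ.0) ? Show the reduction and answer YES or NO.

Answer: YES — reaches normal form λ.0 in 5 ≤ 6 steps

Derivation:
  start: (λ.0 0 (0 0 0)) (λ.0)
  [1] (λ.0) (λ.0) ((λ.0) (λ.0) (λ.0))
  [2] (λ.0) ((λ.0) (λ.0) (λ.0))
  [3] (λ.0) (λ.0) (λ.0)
  [4] (λ.0) (λ.0)
  [5] λ.0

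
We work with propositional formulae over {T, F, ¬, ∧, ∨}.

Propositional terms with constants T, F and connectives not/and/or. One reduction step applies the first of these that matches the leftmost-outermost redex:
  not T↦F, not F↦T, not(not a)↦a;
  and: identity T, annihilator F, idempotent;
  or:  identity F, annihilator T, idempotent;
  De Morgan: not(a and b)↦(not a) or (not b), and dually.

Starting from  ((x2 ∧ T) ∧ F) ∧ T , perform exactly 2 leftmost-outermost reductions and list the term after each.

Answer: after 2 steps: F

Working:
  start: ((x2 ∧ T) ∧ F) ∧ T
  [1] (x2 ∧ T) ∧ F
  [2] F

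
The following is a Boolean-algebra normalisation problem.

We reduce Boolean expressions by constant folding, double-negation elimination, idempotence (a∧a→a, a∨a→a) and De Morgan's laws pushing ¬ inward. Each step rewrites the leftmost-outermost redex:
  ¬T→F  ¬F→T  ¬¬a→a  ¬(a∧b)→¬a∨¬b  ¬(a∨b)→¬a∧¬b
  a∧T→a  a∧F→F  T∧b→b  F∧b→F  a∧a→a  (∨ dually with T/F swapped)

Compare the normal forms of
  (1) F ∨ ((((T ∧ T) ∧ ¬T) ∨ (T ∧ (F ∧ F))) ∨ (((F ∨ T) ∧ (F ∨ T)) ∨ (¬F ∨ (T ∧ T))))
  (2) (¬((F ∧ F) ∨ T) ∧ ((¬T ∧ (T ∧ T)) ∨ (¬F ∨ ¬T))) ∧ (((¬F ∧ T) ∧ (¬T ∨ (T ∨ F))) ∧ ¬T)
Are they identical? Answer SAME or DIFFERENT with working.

Term A:
  start: F ∨ ((((T ∧ T) ∧ ¬T) ∨ (T ∧ (F ∧ F))) ∨ (((F ∨ T) ∧ (F ∨ T)) ∨ (¬F ∨ (T ∧ T))))
  [1] (((T ∧ T) ∧ ¬T) ∨ (T ∧ (F ∧ F))) ∨ (((F ∨ T) ∧ (F ∨ T)) ∨ (¬F ∨ (T ∧ T)))
  [2] ((T ∧ ¬T) ∨ (T ∧ (F ∧ F))) ∨ (((F ∨ T) ∧ (F ∨ T)) ∨ (¬F ∨ (T ∧ T)))
  [3] (¬T ∨ (T ∧ (F ∧ F))) ∨ (((F ∨ T) ∧ (F ∨ T)) ∨ (¬F ∨ (T ∧ T)))
  [4] (F ∨ (T ∧ (F ∧ F))) ∨ (((F ∨ T) ∧ (F ∨ T)) ∨ (¬F ∨ (T ∧ T)))
  [5] (T ∧ (F ∧ F)) ∨ (((F ∨ T) ∧ (F ∨ T)) ∨ (¬F ∨ (T ∧ T)))
  [6] (F ∧ F) ∨ (((F ∨ T) ∧ (F ∨ T)) ∨ (¬F ∨ (T ∧ T)))
  [7] F ∨ (((F ∨ T) ∧ (F ∨ T)) ∨ (¬F ∨ (T ∧ T)))
  [8] ((F ∨ T) ∧ (F ∨ T)) ∨ (¬F ∨ (T ∧ T))
  [9] (F ∨ T) ∨ (¬F ∨ (T ∧ T))
  [10] T ∨ (¬F ∨ (T ∧ T))
  [11] T

Term B:
  start: (¬((F ∧ F) ∨ T) ∧ ((¬T ∧ (T ∧ T)) ∨ (¬F ∨ ¬T))) ∧ (((¬F ∧ T) ∧ (¬T ∨ (T ∨ F))) ∧ ¬T)
  [1] ((¬(F ∧ F) ∧ ¬T) ∧ ((¬T ∧ (T ∧ T)) ∨ (¬F ∨ ¬T))) ∧ (((¬F ∧ T) ∧ (¬T ∨ (T ∨ F))) ∧ ¬T)
  [2] (((¬F ∨ ¬F) ∧ ¬T) ∧ ((¬T ∧ (T ∧ T)) ∨ (¬F ∨ ¬T))) ∧ (((¬F ∧ T) ∧ (¬T ∨ (T ∨ F))) ∧ ¬T)
  [3] ((¬F ∧ ¬T) ∧ ((¬T ∧ (T ∧ T)) ∨ (¬F ∨ ¬T))) ∧ (((¬F ∧ T) ∧ (¬T ∨ (T ∨ F))) ∧ ¬T)
  [4] ((T ∧ ¬T) ∧ ((¬T ∧ (T ∧ T)) ∨ (¬F ∨ ¬T))) ∧ (((¬F ∧ T) ∧ (¬T ∨ (T ∨ F))) ∧ ¬T)
  [5] (¬T ∧ ((¬T ∧ (T ∧ T)) ∨ (¬F ∨ ¬T))) ∧ (((¬F ∧ T) ∧ (¬T ∨ (T ∨ F))) ∧ ¬T)
  [6] (F ∧ ((¬T ∧ (T ∧ T)) ∨ (¬F ∨ ¬T))) ∧ (((¬F ∧ T) ∧ (¬T ∨ (T ∨ F))) ∧ ¬T)
  [7] F ∧ (((¬F ∧ T) ∧ (¬T ∨ (T ∨ F))) ∧ ¬T)
  [8] F

Answer: DIFFERENT — A ⇓ T, B ⇓ F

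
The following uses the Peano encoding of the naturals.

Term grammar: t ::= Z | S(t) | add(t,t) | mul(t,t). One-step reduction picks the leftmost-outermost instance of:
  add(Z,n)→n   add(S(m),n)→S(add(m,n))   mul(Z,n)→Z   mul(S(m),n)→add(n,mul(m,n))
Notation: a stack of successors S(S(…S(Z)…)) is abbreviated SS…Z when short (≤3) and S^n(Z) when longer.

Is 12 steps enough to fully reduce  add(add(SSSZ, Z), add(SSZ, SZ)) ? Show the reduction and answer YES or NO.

  start: add(add(SSSZ, Z), add(SSZ, SZ))
  step 1: add(S(add(SSZ, Z)), add(SSZ, SZ))
  step 2: S(add(add(SSZ, Z), add(SSZ, SZ)))
  step 3: S(add(S(add(SZ, Z)), add(SSZ, SZ)))
  step 4: S(S(add(add(SZ, Z), add(SSZ, SZ))))
  step 5: S(S(add(S(add(Z, Z)), add(SSZ, SZ))))
  step 6: S(S(S(add(add(Z, Z), add(SSZ, SZ)))))
  step 7: S(S(S(add(Z, add(SSZ, SZ)))))
  step 8: S(S(S(add(SSZ, SZ))))
  step 9: S(S(S(S(add(SZ, SZ)))))
  step 10: S(S(S(S(S(add(Z, SZ))))))
  step 11: S^6(Z)

Answer: YES — reaches normal form S^6(Z) in 11 ≤ 12 steps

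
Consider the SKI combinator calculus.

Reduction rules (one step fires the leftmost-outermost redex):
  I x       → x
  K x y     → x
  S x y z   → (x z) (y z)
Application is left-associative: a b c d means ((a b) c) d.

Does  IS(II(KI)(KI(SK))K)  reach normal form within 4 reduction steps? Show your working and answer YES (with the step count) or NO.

  start: IS(II(KI)(KI(SK))K)
  step 1: S(II(KI)(KI(SK))K)
  step 2: S(I(KI)(KI(SK))K)
  step 3: S(KI(KI(SK))K)
  step 4: S(IK)

Answer: NO — after 4 steps the term is S(IK), not yet normal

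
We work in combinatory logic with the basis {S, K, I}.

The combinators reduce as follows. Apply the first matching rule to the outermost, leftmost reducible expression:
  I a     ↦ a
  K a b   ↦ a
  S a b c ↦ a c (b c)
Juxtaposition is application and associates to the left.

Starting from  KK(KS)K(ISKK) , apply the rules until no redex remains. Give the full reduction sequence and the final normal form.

Answer: normal form = K  (in 2 steps)

Reduction:
  start: KK(KS)K(ISKK)
  [1] KK(ISKK)
  [2] K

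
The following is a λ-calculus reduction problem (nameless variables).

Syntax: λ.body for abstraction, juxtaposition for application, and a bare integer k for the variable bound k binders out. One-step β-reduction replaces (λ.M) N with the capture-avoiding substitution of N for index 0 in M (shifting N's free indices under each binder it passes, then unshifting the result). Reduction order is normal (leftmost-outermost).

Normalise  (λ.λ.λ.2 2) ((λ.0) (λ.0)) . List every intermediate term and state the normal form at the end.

  start: (λ.λ.λ.2 2) ((λ.0) (λ.0))
  →1  λ.λ.(λ.0) (λ.0) ((λ.0) (λ.0))
  →2  λ.λ.(λ.0) ((λ.0) (λ.0))
  →3  λ.λ.(λ.0) (λ.0)
  →4  λ.λ.λ.0

Answer: normal form = λ.λ.λ.0  (in 4 steps)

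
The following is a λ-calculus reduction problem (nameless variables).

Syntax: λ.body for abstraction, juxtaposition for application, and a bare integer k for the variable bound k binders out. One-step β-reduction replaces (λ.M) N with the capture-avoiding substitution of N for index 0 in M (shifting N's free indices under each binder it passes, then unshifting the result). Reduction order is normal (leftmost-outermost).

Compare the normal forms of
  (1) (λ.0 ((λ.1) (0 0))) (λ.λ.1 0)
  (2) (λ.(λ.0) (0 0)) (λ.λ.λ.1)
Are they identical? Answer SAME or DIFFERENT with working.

Term A:
  start: (λ.0 ((λ.1) (0 0))) (λ.λ.1 0)
  →1  (λ.λ.1 0) ((λ.λ.λ.1 0) ((λ.λ.1 0) (λ.λ.1 0)))
  →2  λ.(λ.λ.λ.1 0) ((λ.λ.1 0) (λ.λ.1 0)) 0
  →3  λ.(λ.λ.1 0) 0
  →4  λ.λ.1 0

Term B:
  start: (λ.(λ.0) (0 0)) (λ.λ.λ.1)
  →1  (λ.0) ((λ.λ.λ.1) (λ.λ.λ.1))
  →2  (λ.λ.λ.1) (λ.λ.λ.1)
  →3  λ.λ.1

Answer: DIFFERENT — A ⇓ λ.λ.1 0, B ⇓ λ.λ.1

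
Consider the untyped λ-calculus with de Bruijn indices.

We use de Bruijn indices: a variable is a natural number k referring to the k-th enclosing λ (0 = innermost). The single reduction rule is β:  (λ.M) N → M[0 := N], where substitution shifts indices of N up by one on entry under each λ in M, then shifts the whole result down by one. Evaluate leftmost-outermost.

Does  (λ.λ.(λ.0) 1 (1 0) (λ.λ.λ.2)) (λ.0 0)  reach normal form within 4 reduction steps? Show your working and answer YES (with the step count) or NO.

Answer: NO — after 4 steps the term is λ.0 0 ((λ.0 0) 0) (λ.λ.λ.2), not yet normal

Reduction:
  start: (λ.λ.(λ.0) 1 (1 0) (λ.λ.λ.2)) (λ.0 0)
  →1  λ.(λ.0) (λ.0 0) ((λ.0 0) 0) (λ.λ.λ.2)
  →2  λ.(λ.0 0) ((λ.0 0) 0) (λ.λ.λ.2)
  →3  λ.(λ.0 0) 0 ((λ.0 0) 0) (λ.λ.λ.2)
  →4  λ.0 0 ((λ.0 0) 0) (λ.λ.λ.2)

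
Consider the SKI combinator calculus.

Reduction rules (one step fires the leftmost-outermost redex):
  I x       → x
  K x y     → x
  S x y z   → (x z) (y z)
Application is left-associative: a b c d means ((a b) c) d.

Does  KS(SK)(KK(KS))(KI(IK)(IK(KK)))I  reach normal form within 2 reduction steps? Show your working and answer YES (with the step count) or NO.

  start: KS(SK)(KK(KS))(KI(IK)(IK(KK)))I
  →1  S(KK(KS))(KI(IK)(IK(KK)))I
  →2  KK(KS)I(KI(IK)(IK(KK))I)

Answer: NO — after 2 steps the term is KK(KS)I(KI(IK)(IK(KK))I), not yet normal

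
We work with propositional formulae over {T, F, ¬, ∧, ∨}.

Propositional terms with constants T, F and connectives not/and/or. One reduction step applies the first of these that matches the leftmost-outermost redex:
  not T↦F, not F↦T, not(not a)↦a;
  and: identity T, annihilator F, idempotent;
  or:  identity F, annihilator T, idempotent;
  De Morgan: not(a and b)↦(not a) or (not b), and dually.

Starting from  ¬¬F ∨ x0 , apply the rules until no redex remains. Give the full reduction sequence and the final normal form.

  start: ¬¬F ∨ x0
  step 1: F ∨ x0
  step 2: x0

Answer: normal form = x0  (in 2 steps)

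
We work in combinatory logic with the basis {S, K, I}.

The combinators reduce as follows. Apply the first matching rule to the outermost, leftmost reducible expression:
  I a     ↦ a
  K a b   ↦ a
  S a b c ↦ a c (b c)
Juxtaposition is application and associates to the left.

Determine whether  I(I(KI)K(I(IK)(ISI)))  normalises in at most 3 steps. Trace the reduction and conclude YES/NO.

Answer: NO — after 3 steps the term is I(I(IK)(ISI)), not yet normal

Derivation:
  start: I(I(KI)K(I(IK)(ISI)))
  [1] I(KI)K(I(IK)(ISI))
  [2] KIK(I(IK)(ISI))
  [3] I(I(IK)(ISI))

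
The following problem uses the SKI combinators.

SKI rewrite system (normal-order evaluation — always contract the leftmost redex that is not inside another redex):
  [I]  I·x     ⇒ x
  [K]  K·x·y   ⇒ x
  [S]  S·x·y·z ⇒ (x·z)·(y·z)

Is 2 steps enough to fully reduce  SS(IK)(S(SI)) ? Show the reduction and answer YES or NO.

  start: SS(IK)(S(SI))
  →1  S(S(SI))(IK(S(SI)))
  →2  S(S(SI))(K(S(SI)))

Answer: YES — reaches normal form S(S(SI))(K(S(SI))) in 2 ≤ 2 steps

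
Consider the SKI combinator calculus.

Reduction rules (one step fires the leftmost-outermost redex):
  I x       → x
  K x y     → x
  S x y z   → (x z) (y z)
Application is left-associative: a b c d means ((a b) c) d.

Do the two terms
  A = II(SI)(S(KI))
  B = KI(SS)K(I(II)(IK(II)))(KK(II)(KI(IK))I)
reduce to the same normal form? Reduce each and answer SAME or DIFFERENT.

Answer: DIFFERENT — A ⇓ SI(S(KI)), B ⇓ KI

Reduction:
Term A:
  start: II(SI)(S(KI))
  →1  I(SI)(S(KI))
  →2  SI(S(KI))

Term B:
  start: KI(SS)K(I(II)(IK(II)))(KK(II)(KI(IK))I)
  →1  IK(I(II)(IK(II)))(KK(II)(KI(IK))I)
  →2  K(I(II)(IK(II)))(KK(II)(KI(IK))I)
  →3  I(II)(IK(II))
  →4  II(IK(II))
  →5  I(IK(II))
  →6  IK(II)
  →7  K(II)
  →8  KI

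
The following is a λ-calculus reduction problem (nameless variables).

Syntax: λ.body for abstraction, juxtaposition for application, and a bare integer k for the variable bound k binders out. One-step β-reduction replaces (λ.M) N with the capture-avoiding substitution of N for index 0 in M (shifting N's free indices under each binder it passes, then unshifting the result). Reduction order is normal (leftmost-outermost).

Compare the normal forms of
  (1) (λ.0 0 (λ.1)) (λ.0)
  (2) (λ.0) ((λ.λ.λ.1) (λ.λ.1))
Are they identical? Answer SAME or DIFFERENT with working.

Answer: DIFFERENT — A ⇓ λ.λ.0, B ⇓ λ.λ.1

Working:
Term A:
  start: (λ.0 0 (λ.1)) (λ.0)
  [1] (λ.0) (λ.0) (λ.λ.0)
  [2] (λ.0) (λ.λ.0)
  [3] λ.λ.0

Term B:
  start: (λ.0) ((λ.λ.λ.1) (λ.λ.1))
  [1] (λ.λ.λ.1) (λ.λ.1)
  [2] λ.λ.1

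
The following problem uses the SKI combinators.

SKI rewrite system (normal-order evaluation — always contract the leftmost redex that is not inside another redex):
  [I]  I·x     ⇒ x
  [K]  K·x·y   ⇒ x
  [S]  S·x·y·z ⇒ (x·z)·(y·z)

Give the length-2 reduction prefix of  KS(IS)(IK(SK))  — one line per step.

Answer: after 2 steps: S(K(SK))

Working:
  start: KS(IS)(IK(SK))
  step 1: S(IK(SK))
  step 2: S(K(SK))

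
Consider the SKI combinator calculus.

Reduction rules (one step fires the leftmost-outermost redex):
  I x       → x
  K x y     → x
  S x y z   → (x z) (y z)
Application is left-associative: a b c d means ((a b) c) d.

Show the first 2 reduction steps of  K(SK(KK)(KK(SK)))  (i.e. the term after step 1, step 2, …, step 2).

  start: K(SK(KK)(KK(SK)))
  →1  K(K(KK(SK))(KK(KK(SK))))
  →2  K(KK(SK))

Answer: after 2 steps: K(KK(SK))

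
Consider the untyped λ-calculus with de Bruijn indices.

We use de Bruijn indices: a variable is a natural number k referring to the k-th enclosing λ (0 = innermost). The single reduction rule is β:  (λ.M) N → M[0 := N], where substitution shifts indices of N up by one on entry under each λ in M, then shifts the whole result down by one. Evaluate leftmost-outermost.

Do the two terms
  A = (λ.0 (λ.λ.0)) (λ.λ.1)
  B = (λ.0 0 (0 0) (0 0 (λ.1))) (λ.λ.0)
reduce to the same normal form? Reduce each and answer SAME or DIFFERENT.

Answer: SAME — A ⇓ λ.λ.λ.0, B ⇓ λ.λ.λ.0

Reduction:
Term A:
  start: (λ.0 (λ.λ.0)) (λ.λ.1)
  step 1: (λ.λ.1) (λ.λ.0)
  step 2: λ.λ.λ.0

Term B:
  start: (λ.0 0 (0 0) (0 0 (λ.1))) (λ.λ.0)
  step 1: (λ.λ.0) (λ.λ.0) ((λ.λ.0) (λ.λ.0)) ((λ.λ.0) (λ.λ.0) (λ.λ.λ.0))
  step 2: (λ.0) ((λ.λ.0) (λ.λ.0)) ((λ.λ.0) (λ.λ.0) (λ.λ.λ.0))
  step 3: (λ.λ.0) (λ.λ.0) ((λ.λ.0) (λ.λ.0) (λ.λ.λ.0))
  step 4: (λ.0) ((λ.λ.0) (λ.λ.0) (λ.λ.λ.0))
  step 5: (λ.λ.0) (λ.λ.0) (λ.λ.λ.0)
  step 6: (λ.0) (λ.λ.λ.0)
  step 7: λ.λ.λ.0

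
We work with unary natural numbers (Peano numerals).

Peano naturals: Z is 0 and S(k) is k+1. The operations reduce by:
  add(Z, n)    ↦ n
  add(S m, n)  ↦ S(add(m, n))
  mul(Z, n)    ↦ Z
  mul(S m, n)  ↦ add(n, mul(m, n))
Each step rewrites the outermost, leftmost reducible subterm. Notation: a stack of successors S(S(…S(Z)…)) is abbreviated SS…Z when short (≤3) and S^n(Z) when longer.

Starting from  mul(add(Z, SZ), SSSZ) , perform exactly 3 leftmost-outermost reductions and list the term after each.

  start: mul(add(Z, SZ), SSSZ)
  step 1: mul(SZ, SSSZ)
  step 2: add(SSSZ, mul(Z, SSSZ))
  step 3: S(add(SSZ, mul(Z, SSSZ)))

Answer: after 3 steps: S(add(SSZ, mul(Z, SSSZ)))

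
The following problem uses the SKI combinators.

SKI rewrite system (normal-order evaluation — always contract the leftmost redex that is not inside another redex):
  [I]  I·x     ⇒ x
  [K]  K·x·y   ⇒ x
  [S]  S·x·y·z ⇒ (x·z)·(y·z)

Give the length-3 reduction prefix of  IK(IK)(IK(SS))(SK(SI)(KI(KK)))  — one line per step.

  start: IK(IK)(IK(SS))(SK(SI)(KI(KK)))
  [1] K(IK)(IK(SS))(SK(SI)(KI(KK)))
  [2] IK(SK(SI)(KI(KK)))
  [3] K(SK(SI)(KI(KK)))

Answer: after 3 steps: K(SK(SI)(KI(KK)))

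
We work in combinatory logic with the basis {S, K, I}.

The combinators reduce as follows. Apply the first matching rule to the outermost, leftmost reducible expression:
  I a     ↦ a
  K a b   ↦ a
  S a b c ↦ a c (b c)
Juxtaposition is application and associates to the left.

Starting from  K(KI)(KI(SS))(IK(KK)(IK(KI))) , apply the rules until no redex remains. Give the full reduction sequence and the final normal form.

Answer: normal form = I  (in 2 steps)

Derivation:
  start: K(KI)(KI(SS))(IK(KK)(IK(KI)))
  →1  KI(IK(KK)(IK(KI)))
  →2  I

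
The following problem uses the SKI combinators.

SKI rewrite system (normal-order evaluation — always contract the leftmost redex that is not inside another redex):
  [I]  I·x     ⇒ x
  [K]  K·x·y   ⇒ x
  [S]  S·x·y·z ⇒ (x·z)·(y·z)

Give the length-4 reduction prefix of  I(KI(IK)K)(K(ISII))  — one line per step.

Answer: after 4 steps: K(K(SII))

Working:
  start: I(KI(IK)K)(K(ISII))
  step 1: KI(IK)K(K(ISII))
  step 2: IK(K(ISII))
  step 3: K(K(ISII))
  step 4: K(K(SII))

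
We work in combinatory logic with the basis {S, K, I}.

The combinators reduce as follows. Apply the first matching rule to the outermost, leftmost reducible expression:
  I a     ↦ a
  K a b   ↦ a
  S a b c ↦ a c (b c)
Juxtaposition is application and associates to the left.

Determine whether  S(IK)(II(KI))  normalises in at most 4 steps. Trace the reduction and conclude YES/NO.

  start: S(IK)(II(KI))
  →1  SK(II(KI))
  →2  SK(I(KI))
  →3  SK(KI)

Answer: YES — reaches normal form SK(KI) in 3 ≤ 4 steps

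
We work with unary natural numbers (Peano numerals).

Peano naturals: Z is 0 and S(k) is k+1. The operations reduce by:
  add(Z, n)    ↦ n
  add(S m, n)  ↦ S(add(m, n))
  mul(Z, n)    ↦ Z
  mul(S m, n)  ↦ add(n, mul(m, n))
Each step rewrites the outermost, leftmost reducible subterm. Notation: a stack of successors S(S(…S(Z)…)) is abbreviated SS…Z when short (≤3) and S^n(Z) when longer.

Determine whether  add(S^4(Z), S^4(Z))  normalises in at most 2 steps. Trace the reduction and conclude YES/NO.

Answer: NO — after 2 steps the term is S(S(add(SSZ, S^4(Z)))), not yet normal

Reduction:
  start: add(S^4(Z), S^4(Z))
  [1] S(add(SSSZ, S^4(Z)))
  [2] S(S(add(SSZ, S^4(Z))))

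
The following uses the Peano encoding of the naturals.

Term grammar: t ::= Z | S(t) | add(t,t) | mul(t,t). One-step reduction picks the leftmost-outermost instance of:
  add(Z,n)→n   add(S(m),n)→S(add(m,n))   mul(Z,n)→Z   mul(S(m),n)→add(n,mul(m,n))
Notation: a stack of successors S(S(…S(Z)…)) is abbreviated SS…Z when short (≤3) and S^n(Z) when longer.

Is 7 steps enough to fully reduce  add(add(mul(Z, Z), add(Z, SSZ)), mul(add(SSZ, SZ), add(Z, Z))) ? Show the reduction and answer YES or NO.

  start: add(add(mul(Z, Z), add(Z, SSZ)), mul(add(SSZ, SZ), add(Z, Z)))
  →1  add(add(Z, add(Z, SSZ)), mul(add(SSZ, SZ), add(Z, Z)))
  →2  add(add(Z, SSZ), mul(add(SSZ, SZ), add(Z, Z)))
  →3  add(SSZ, mul(add(SSZ, SZ), add(Z, Z)))
  →4  S(add(SZ, mul(add(SSZ, SZ), add(Z, Z))))
  →5  S(S(add(Z, mul(add(SSZ, SZ), add(Z, Z)))))
  →6  S(S(mul(add(SSZ, SZ), add(Z, Z))))
  →7  S(S(mul(S(add(SZ, SZ)), add(Z, Z))))

Answer: NO — after 7 steps the term is S(S(mul(S(add(SZ, SZ)), add(Z, Z)))), not yet normal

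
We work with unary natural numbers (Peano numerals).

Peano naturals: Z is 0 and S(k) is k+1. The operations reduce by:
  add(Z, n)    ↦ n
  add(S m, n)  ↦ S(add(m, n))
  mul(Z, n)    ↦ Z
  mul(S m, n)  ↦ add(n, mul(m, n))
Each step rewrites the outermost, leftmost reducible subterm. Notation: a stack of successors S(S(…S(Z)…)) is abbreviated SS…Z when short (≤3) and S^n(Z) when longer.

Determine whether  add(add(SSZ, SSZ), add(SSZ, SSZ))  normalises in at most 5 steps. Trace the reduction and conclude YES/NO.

  start: add(add(SSZ, SSZ), add(SSZ, SSZ))
  [1] add(S(add(SZ, SSZ)), add(SSZ, SSZ))
  [2] S(add(add(SZ, SSZ), add(SSZ, SSZ)))
  [3] S(add(S(add(Z, SSZ)), add(SSZ, SSZ)))
  [4] S(S(add(add(Z, SSZ), add(SSZ, SSZ))))
  [5] S(S(add(SSZ, add(SSZ, SSZ))))

Answer: NO — after 5 steps the term is S(S(add(SSZ, add(SSZ, SSZ)))), not yet normal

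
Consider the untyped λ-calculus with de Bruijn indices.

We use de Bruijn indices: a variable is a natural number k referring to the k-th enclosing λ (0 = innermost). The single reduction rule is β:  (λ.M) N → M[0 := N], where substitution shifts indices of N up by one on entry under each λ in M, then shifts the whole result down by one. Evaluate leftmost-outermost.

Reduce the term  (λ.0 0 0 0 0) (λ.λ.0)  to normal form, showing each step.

  start: (λ.0 0 0 0 0) (λ.λ.0)
  step 1: (λ.λ.0) (λ.λ.0) (λ.λ.0) (λ.λ.0) (λ.λ.0)
  step 2: (λ.0) (λ.λ.0) (λ.λ.0) (λ.λ.0)
  step 3: (λ.λ.0) (λ.λ.0) (λ.λ.0)
  step 4: (λ.0) (λ.λ.0)
  step 5: λ.λ.0

Answer: normal form = λ.λ.0  (in 5 steps)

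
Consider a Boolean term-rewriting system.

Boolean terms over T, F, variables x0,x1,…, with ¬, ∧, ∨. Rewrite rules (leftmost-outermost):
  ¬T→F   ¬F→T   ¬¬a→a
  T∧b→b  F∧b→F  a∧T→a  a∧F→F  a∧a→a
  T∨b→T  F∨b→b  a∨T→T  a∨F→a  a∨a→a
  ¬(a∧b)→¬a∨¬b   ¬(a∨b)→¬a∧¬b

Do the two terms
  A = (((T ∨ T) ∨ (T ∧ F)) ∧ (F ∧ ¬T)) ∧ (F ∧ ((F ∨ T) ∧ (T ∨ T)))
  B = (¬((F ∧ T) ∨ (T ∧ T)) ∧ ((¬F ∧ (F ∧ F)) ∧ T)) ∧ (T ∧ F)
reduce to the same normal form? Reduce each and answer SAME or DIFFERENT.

Answer: SAME — A ⇓ F, B ⇓ F

Working:
Term A:
  start: (((T ∨ T) ∨ (T ∧ F)) ∧ (F ∧ ¬T)) ∧ (F ∧ ((F ∨ T) ∧ (T ∨ T)))
  [1] ((T ∨ (T ∧ F)) ∧ (F ∧ ¬T)) ∧ (F ∧ ((F ∨ T) ∧ (T ∨ T)))
  [2] (T ∧ (F ∧ ¬T)) ∧ (F ∧ ((F ∨ T) ∧ (T ∨ T)))
  [3] (F ∧ ¬T) ∧ (F ∧ ((F ∨ T) ∧ (T ∨ T)))
  [4] F ∧ (F ∧ ((F ∨ T) ∧ (T ∨ T)))
  [5] F

Term B:
  start: (¬((F ∧ T) ∨ (T ∧ T)) ∧ ((¬F ∧ (F ∧ F)) ∧ T)) ∧ (T ∧ F)
  [1] ((¬(F ∧ T) ∧ ¬(T ∧ T)) ∧ ((¬F ∧ (F ∧ F)) ∧ T)) ∧ (T ∧ F)
  [2] (((¬F ∨ ¬T) ∧ ¬(T ∧ T)) ∧ ((¬F ∧ (F ∧ F)) ∧ T)) ∧ (T ∧ F)
  [3] (((T ∨ ¬T) ∧ ¬(T ∧ T)) ∧ ((¬F ∧ (F ∧ F)) ∧ T)) ∧ (T ∧ F)
  [4] ((T ∧ ¬(T ∧ T)) ∧ ((¬F ∧ (F ∧ F)) ∧ T)) ∧ (T ∧ F)
  [5] (¬(T ∧ T) ∧ ((¬F ∧ (F ∧ F)) ∧ T)) ∧ (T ∧ F)
  [6] ((¬T ∨ ¬T) ∧ ((¬F ∧ (F ∧ F)) ∧ T)) ∧ (T ∧ F)
  [7] (¬T ∧ ((¬F ∧ (F ∧ F)) ∧ T)) ∧ (T ∧ F)
  [8] (F ∧ ((¬F ∧ (F ∧ F)) ∧ T)) ∧ (T ∧ F)
  [9] F ∧ (T ∧ F)
  [10] F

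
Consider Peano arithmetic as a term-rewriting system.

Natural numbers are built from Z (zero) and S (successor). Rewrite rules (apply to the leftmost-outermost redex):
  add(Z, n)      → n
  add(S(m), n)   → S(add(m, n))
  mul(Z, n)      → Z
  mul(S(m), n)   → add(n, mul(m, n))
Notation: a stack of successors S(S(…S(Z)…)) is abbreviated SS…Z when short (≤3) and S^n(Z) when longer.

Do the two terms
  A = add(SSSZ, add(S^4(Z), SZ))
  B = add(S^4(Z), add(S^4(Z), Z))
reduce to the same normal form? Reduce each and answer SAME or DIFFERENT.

Term A:
  start: add(SSSZ, add(S^4(Z), SZ))
  step 1: S(add(SSZ, add(S^4(Z), SZ)))
  step 2: S(S(add(SZ, add(S^4(Z), SZ))))
  step 3: S(S(S(add(Z, add(S^4(Z), SZ)))))
  step 4: S(S(S(add(S^4(Z), SZ))))
  step 5: S(S(S(S(add(SSSZ, SZ)))))
  step 6: S(S(S(S(S(add(SSZ, SZ))))))
  step 7: S(S(S(S(S(S(add(SZ, SZ)))))))
  step 8: S(S(S(S(S(S(S(add(Z, SZ))))))))
  step 9: S^8(Z)

Term B:
  start: add(S^4(Z), add(S^4(Z), Z))
  step 1: S(add(SSSZ, add(S^4(Z), Z)))
  step 2: S(S(add(SSZ, add(S^4(Z), Z))))
  step 3: S(S(S(add(SZ, add(S^4(Z), Z)))))
  step 4: S(S(S(S(add(Z, add(S^4(Z), Z))))))
  step 5: S(S(S(S(add(S^4(Z), Z)))))
  step 6: S(S(S(S(S(add(SSSZ, Z))))))
  step 7: S(S(S(S(S(S(add(SSZ, Z)))))))
  step 8: S(S(S(S(S(S(S(add(SZ, Z))))))))
  step 9: S(S(S(S(S(S(S(S(add(Z, Z)))))))))
  step 10: S^8(Z)

Answer: SAME — A ⇓ S^8(Z), B ⇓ S^8(Z)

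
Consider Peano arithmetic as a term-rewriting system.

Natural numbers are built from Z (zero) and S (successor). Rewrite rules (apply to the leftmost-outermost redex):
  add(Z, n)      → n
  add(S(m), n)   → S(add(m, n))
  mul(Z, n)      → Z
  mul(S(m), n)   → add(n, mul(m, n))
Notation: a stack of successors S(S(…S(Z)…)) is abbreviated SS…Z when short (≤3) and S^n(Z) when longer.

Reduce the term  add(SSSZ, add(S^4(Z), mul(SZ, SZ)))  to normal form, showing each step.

Answer: normal form = S^8(Z)  (in 13 steps)

Reduction:
  start: add(SSSZ, add(S^4(Z), mul(SZ, SZ)))
  step 1: S(add(SSZ, add(S^4(Z), mul(SZ, SZ))))
  step 2: S(S(add(SZ, add(S^4(Z), mul(SZ, SZ)))))
  step 3: S(S(S(add(Z, add(S^4(Z), mul(SZ, SZ))))))
  step 4: S(S(S(add(S^4(Z), mul(SZ, SZ)))))
  step 5: S(S(S(S(add(SSSZ, mul(SZ, SZ))))))
  step 6: S(S(S(S(S(add(SSZ, mul(SZ, SZ)))))))
  step 7: S(S(S(S(S(S(add(SZ, mul(SZ, SZ))))))))
  step 8: S(S(S(S(S(S(S(add(Z, mul(SZ, SZ)))))))))
  step 9: S(S(S(S(S(S(S(mul(SZ, SZ))))))))
  step 10: S(S(S(S(S(S(S(add(SZ, mul(Z, SZ)))))))))
  step 11: S(S(S(S(S(S(S(S(add(Z, mul(Z, SZ))))))))))
  step 12: S(S(S(S(S(S(S(S(mul(Z, SZ)))))))))
  step 13: S^8(Z)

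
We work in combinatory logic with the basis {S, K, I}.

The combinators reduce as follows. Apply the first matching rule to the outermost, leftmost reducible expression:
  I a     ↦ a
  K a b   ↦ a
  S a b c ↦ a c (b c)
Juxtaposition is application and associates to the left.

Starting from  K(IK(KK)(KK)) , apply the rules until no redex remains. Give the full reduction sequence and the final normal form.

Answer: normal form = K(KK)  (in 2 steps)

Derivation:
  start: K(IK(KK)(KK))
  [1] K(K(KK)(KK))
  [2] K(KK)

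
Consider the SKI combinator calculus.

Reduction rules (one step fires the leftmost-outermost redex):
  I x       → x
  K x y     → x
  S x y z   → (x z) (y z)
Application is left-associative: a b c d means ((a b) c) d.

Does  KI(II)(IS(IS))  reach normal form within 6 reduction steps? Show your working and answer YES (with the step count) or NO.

  start: KI(II)(IS(IS))
  [1] I(IS(IS))
  [2] IS(IS)
  [3] S(IS)
  [4] SS

Answer: YES — reaches normal form SS in 4 ≤ 6 steps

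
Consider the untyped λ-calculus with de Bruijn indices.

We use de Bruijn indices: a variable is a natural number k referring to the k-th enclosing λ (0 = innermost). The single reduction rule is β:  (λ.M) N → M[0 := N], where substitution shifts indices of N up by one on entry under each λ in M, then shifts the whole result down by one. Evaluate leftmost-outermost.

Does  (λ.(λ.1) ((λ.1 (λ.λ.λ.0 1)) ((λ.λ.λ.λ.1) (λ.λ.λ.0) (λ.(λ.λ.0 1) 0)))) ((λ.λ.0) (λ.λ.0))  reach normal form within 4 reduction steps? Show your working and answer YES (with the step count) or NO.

  start: (λ.(λ.1) ((λ.1 (λ.λ.λ.0 1)) ((λ.λ.λ.λ.1) (λ.λ.λ.0) (λ.(λ.λ.0 1) 0)))) ((λ.λ.0) (λ.λ.0))
  step 1: (λ.(λ.λ.0) (λ.λ.0)) ((λ.(λ.λ.0) (λ.λ.0) (λ.λ.λ.0 1)) ((λ.λ.λ.λ.1) (λ.λ.λ.0) (λ.(λ.λ.0 1) 0)))
  step 2: (λ.λ.0) (λ.λ.0)
  step 3: λ.0

Answer: YES — reaches normal form λ.0 in 3 ≤ 4 steps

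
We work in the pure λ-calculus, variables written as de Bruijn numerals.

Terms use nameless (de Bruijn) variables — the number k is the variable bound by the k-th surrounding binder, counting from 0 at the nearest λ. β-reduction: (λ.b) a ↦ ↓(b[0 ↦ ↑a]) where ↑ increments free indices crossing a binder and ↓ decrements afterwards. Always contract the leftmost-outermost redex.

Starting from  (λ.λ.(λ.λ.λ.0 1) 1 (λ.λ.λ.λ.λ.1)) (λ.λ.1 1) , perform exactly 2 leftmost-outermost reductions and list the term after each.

Answer: after 2 steps: λ.(λ.λ.0 1) (λ.λ.λ.λ.λ.1)

Reduction:
  start: (λ.λ.(λ.λ.λ.0 1) 1 (λ.λ.λ.λ.λ.1)) (λ.λ.1 1)
  →1  λ.(λ.λ.λ.0 1) (λ.λ.1 1) (λ.λ.λ.λ.λ.1)
  →2  λ.(λ.λ.0 1) (λ.λ.λ.λ.λ.1)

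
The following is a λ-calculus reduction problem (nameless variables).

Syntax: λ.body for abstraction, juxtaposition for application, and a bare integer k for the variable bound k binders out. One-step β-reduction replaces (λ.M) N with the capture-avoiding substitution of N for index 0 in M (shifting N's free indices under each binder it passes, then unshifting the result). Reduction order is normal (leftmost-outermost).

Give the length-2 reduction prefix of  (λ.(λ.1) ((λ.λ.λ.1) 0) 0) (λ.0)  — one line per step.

Answer: after 2 steps: (λ.0) (λ.0)

Working:
  start: (λ.(λ.1) ((λ.λ.λ.1) 0) 0) (λ.0)
  →1  (λ.λ.0) ((λ.λ.λ.1) (λ.0)) (λ.0)
  →2  (λ.0) (λ.0)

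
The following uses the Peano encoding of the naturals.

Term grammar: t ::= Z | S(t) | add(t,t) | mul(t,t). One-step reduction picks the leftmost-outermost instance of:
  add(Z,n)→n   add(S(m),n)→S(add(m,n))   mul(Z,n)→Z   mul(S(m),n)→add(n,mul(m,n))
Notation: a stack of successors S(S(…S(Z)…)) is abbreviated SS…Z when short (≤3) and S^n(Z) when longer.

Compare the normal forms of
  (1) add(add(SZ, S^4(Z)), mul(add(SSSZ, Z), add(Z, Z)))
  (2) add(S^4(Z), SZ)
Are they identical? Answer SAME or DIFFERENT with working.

Term A:
  start: add(add(SZ, S^4(Z)), mul(add(SSSZ, Z), add(Z, Z)))
  →1  add(S(add(Z, S^4(Z))), mul(add(SSSZ, Z), add(Z, Z)))
  →2  S(add(add(Z, S^4(Z)), mul(add(SSSZ, Z), add(Z, Z))))
  →3  S(add(S^4(Z), mul(add(SSSZ, Z), add(Z, Z))))
  →4  S(S(add(SSSZ, mul(add(SSSZ, Z), add(Z, Z)))))
  →5  S(S(S(add(SSZ, mul(add(SSSZ, Z), add(Z, Z))))))
  →6  S(S(S(S(add(SZ, mul(add(SSSZ, Z), add(Z, Z)))))))
  →7  S(S(S(S(S(add(Z, mul(add(SSSZ, Z), add(Z, Z))))))))
  →8  S(S(S(S(S(mul(add(SSSZ, Z), add(Z, Z)))))))
  →9  S(S(S(S(S(mul(S(add(SSZ, Z)), add(Z, Z)))))))
  →10  S(S(S(S(S(add(add(Z, Z), mul(add(SSZ, Z), add(Z, Z))))))))
  →11  S(S(S(S(S(add(Z, mul(add(SSZ, Z), add(Z, Z))))))))
  →12  S(S(S(S(S(mul(add(SSZ, Z), add(Z, Z)))))))
  →13  S(S(S(S(S(mul(S(add(SZ, Z)), add(Z, Z)))))))
  →14  S(S(S(S(S(add(add(Z, Z), mul(add(SZ, Z), add(Z, Z))))))))
  →15  S(S(S(S(S(add(Z, mul(add(SZ, Z), add(Z, Z))))))))
  →16  S(S(S(S(S(mul(add(SZ, Z), add(Z, Z)))))))
  →17  S(S(S(S(S(mul(S(add(Z, Z)), add(Z, Z)))))))
  →18  S(S(S(S(S(add(add(Z, Z), mul(add(Z, Z), add(Z, Z))))))))
  →19  S(S(S(S(S(add(Z, mul(add(Z, Z), add(Z, Z))))))))
  →20  S(S(S(S(S(mul(add(Z, Z), add(Z, Z)))))))
  →21  S(S(S(S(S(mul(Z, add(Z, Z)))))))
  →22  S^5(Z)

Term B:
  start: add(S^4(Z), SZ)
  →1  S(add(SSSZ, SZ))
  →2  S(S(add(SSZ, SZ)))
  →3  S(S(S(add(SZ, SZ))))
  →4  S(S(S(S(add(Z, SZ)))))
  →5  S^5(Z)

Answer: SAME — A ⇓ S^5(Z), B ⇓ S^5(Z)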